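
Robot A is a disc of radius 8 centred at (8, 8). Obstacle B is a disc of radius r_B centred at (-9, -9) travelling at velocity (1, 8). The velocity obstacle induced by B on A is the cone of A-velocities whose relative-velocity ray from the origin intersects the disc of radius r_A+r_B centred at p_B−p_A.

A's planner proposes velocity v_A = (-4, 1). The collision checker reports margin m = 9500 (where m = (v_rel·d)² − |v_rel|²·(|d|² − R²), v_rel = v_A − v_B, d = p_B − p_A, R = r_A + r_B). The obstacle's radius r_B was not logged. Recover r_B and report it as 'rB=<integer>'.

m = 9500
d = (-17, -17);  v_rel = (-5, -7),  |v_rel|² = 74
v_rel×d = (-5)·(-17) − (-7)·(-17) = -34
since m = R²·74 − (-34)²:  R² = (1156 + 9500) / 74 = 144
R = √144 = 12  ⇒  r_B = 12 − 8 = 4

rB=4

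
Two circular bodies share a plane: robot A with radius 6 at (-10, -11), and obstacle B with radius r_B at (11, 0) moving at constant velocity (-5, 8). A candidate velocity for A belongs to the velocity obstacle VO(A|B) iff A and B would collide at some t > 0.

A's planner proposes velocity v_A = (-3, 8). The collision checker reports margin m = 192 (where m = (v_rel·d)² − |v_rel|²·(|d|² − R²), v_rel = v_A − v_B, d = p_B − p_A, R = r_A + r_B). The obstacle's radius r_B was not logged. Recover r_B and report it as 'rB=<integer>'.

m = 192
d = (21, 11);  v_rel = (2, 0),  |v_rel|² = 4
v_rel×d = (2)·(11) − (0)·(21) = 22
since m = R²·4 − 22²:  R² = (484 + 192) / 4 = 169
R = √169 = 13  ⇒  r_B = 13 − 6 = 7

rB=7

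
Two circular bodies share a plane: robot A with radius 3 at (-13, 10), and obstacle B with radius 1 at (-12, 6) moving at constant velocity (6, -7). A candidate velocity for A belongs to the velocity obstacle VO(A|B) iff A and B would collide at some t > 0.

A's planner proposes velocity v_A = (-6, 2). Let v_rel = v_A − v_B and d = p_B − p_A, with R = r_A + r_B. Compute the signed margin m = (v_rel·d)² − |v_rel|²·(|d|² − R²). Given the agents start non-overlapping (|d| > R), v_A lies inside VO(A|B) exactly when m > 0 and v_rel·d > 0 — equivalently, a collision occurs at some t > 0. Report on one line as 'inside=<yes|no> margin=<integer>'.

d = (1, -4),  |d|² = 17;  R = 3+1 = 4,  c = 17−4² = 1
v_rel = (-12, 9),  |v_rel|² = 225;  v_rel·d = (-12)·(1) + (9)·(-4) = -48
225·t² + 96·t + 1 = 0  ⇒  m = (-48)² − 225·1 = 2079
m = 2079 > 0,  v_rel·d = -48 < 0  ⇒  outside

inside=no margin=2079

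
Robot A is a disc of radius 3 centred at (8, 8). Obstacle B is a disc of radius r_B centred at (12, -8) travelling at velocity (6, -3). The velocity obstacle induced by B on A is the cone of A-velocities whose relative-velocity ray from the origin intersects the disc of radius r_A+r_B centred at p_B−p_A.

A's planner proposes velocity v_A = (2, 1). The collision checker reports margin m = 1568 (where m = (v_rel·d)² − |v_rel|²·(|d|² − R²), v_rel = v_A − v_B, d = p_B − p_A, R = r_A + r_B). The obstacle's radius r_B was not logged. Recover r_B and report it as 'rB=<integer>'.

m = 1568
d = (4, -16);  v_rel = (-4, 4),  |v_rel|² = 32
v_rel×d = (-4)·(-16) − (4)·(4) = 48
since m = R²·32 − 48²:  R² = (2304 + 1568) / 32 = 121
R = √121 = 11  ⇒  r_B = 11 − 3 = 8

rB=8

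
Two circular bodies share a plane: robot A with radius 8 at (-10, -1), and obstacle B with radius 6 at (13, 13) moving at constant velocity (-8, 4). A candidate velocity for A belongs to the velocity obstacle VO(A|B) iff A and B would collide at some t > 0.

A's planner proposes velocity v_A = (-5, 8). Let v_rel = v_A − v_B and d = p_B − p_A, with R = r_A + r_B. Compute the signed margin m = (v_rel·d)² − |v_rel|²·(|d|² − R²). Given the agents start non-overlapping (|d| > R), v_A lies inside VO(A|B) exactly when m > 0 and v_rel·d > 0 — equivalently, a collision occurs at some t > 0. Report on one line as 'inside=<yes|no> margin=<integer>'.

d = (23, 14),  |d|² = 725;  R = 8+6 = 14,  c = 725−14² = 529
v_rel = (3, 4),  |v_rel|² = 25;  v_rel·d = (3)·(23) + (4)·(14) = 125
25·t² − 250·t + 529 = 0  ⇒  m = 125² − 25·529 = 2400
m = 2400 > 0,  v_rel·d = 125 > 0  ⇒  inside

inside=yes margin=2400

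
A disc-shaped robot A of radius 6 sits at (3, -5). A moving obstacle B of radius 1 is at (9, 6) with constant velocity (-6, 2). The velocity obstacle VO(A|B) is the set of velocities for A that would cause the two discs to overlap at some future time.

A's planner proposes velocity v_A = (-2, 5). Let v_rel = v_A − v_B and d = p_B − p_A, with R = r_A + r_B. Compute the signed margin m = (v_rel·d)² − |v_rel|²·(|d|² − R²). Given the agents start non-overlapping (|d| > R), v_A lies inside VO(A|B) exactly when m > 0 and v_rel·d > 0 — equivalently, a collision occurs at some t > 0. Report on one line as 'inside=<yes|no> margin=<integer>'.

d = (6, 11),  |d|² = 157;  R = 6+1 = 7,  c = 157−7² = 108
v_rel = (4, 3),  |v_rel|² = 25;  v_rel·d = (4)·(6) + (3)·(11) = 57
25·t² − 114·t + 108 = 0  ⇒  m = 57² − 25·108 = 549
m = 549 > 0,  v_rel·d = 57 > 0  ⇒  inside

inside=yes margin=549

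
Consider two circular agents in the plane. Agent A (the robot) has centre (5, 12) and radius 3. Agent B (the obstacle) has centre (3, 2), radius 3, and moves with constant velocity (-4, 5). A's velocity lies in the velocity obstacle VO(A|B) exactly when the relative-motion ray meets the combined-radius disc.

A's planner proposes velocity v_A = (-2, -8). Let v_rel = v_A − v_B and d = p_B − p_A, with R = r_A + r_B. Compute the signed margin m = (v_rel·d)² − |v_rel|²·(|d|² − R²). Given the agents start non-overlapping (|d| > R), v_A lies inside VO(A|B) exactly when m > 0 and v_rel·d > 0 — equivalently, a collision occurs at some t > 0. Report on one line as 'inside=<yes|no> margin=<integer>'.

d = (-2, -10),  |d|² = 104;  R = 3+3 = 6,  c = 104−6² = 68
v_rel = (2, -13),  |v_rel|² = 173;  v_rel·d = (2)·(-2) + (-13)·(-10) = 126
173·t² − 252·t + 68 = 0  ⇒  m = 126² − 173·68 = 4112
m = 4112 > 0,  v_rel·d = 126 > 0  ⇒  inside

inside=yes margin=4112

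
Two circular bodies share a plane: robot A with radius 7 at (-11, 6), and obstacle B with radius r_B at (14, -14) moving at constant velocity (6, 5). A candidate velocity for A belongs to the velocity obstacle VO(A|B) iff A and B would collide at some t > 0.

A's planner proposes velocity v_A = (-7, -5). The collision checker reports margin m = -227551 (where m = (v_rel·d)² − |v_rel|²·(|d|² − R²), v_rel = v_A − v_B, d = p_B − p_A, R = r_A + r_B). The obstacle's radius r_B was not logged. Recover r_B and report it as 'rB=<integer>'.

m = -227551
d = (25, -20);  v_rel = (-13, -10),  |v_rel|² = 269
v_rel×d = (-13)·(-20) − (-10)·(25) = 510
since m = R²·269 − 510²:  R² = (260100 + -227551) / 269 = 121
R = √121 = 11  ⇒  r_B = 11 − 7 = 4

rB=4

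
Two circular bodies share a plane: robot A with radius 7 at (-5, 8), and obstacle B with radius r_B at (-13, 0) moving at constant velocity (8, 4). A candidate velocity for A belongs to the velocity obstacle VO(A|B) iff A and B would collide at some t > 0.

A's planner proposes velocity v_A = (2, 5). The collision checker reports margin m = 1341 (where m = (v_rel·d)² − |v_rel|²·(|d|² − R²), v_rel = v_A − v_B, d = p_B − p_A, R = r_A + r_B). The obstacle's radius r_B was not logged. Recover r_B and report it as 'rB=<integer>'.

m = 1341
d = (-8, -8);  v_rel = (-6, 1),  |v_rel|² = 37
v_rel×d = (-6)·(-8) − (1)·(-8) = 56
since m = R²·37 − 56²:  R² = (3136 + 1341) / 37 = 121
R = √121 = 11  ⇒  r_B = 11 − 7 = 4

rB=4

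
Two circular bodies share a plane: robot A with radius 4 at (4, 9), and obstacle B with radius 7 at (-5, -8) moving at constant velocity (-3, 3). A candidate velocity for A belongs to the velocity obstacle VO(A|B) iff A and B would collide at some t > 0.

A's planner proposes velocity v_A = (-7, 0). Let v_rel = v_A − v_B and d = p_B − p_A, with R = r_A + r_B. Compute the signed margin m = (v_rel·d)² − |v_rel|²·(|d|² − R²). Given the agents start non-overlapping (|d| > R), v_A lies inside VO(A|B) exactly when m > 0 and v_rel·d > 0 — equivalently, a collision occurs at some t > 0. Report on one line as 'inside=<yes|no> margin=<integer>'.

d = (-9, -17),  |d|² = 370;  R = 4+7 = 11,  c = 370−11² = 249
v_rel = (-4, -3),  |v_rel|² = 25;  v_rel·d = (-4)·(-9) + (-3)·(-17) = 87
25·t² − 174·t + 249 = 0  ⇒  m = 87² − 25·249 = 1344
m = 1344 > 0,  v_rel·d = 87 > 0  ⇒  inside

inside=yes margin=1344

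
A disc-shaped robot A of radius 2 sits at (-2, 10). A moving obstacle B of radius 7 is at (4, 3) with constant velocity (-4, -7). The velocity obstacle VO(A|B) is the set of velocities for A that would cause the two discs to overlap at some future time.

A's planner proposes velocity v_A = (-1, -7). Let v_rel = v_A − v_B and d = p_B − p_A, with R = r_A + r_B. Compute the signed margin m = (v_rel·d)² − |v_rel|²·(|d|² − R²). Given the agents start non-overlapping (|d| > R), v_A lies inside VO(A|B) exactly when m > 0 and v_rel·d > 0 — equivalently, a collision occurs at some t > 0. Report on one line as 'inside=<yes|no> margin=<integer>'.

d = (6, -7),  |d|² = 85;  R = 2+7 = 9,  c = 85−9² = 4
v_rel = (3, 0),  |v_rel|² = 9;  v_rel·d = (3)·(6) + (0)·(-7) = 18
9·t² − 36·t + 4 = 0  ⇒  m = 18² − 9·4 = 288
m = 288 > 0,  v_rel·d = 18 > 0  ⇒  inside

inside=yes margin=288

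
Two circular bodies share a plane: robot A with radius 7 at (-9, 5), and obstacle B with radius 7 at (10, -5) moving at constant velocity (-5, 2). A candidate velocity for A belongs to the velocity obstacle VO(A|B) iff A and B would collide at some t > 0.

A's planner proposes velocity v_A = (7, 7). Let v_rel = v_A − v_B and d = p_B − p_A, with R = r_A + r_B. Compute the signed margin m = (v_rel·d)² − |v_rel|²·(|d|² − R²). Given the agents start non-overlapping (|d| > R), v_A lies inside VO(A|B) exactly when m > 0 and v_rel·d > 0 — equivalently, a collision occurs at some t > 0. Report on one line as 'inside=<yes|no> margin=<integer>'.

d = (19, -10),  |d|² = 461;  R = 7+7 = 14,  c = 461−14² = 265
v_rel = (12, 5),  |v_rel|² = 169;  v_rel·d = (12)·(19) + (5)·(-10) = 178
169·t² − 356·t + 265 = 0  ⇒  m = 178² − 169·265 = -13101
m = -13101 < 0,  v_rel·d = 178 > 0  ⇒  outside

inside=no margin=-13101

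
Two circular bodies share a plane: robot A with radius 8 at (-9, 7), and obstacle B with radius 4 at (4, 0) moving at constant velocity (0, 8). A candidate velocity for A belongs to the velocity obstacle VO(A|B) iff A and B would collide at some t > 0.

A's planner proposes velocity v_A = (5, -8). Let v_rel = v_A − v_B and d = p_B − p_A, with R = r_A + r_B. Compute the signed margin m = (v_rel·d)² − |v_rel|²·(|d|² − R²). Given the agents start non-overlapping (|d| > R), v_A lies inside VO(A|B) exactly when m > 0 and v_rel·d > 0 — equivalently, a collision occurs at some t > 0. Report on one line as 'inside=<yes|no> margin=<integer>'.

d = (13, -7),  |d|² = 218;  R = 8+4 = 12,  c = 218−12² = 74
v_rel = (5, -16),  |v_rel|² = 281;  v_rel·d = (5)·(13) + (-16)·(-7) = 177
281·t² − 354·t + 74 = 0  ⇒  m = 177² − 281·74 = 10535
m = 10535 > 0,  v_rel·d = 177 > 0  ⇒  inside

inside=yes margin=10535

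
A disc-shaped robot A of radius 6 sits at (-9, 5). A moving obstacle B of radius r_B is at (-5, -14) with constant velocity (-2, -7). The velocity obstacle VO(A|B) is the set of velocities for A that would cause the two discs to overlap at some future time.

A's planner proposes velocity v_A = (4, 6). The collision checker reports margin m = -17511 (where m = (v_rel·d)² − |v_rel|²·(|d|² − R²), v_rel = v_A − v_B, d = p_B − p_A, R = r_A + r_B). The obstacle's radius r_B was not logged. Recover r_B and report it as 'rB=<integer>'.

m = -17511
d = (4, -19);  v_rel = (6, 13),  |v_rel|² = 205
v_rel×d = (6)·(-19) − (13)·(4) = -166
since m = R²·205 − (-166)²:  R² = (27556 + -17511) / 205 = 49
R = √49 = 7  ⇒  r_B = 7 − 6 = 1

rB=1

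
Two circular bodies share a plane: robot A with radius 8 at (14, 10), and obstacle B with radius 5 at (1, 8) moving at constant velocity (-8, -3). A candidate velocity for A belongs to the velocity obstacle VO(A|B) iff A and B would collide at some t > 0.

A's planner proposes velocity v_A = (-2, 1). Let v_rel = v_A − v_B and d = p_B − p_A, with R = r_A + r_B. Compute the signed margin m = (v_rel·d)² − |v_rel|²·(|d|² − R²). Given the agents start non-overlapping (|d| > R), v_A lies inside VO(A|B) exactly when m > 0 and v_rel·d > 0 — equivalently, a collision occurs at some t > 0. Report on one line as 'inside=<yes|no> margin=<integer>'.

d = (-13, -2),  |d|² = 173;  R = 8+5 = 13,  c = 173−13² = 4
v_rel = (6, 4),  |v_rel|² = 52;  v_rel·d = (6)·(-13) + (4)·(-2) = -86
52·t² + 172·t + 4 = 0  ⇒  m = (-86)² − 52·4 = 7188
m = 7188 > 0,  v_rel·d = -86 < 0  ⇒  outside

inside=no margin=7188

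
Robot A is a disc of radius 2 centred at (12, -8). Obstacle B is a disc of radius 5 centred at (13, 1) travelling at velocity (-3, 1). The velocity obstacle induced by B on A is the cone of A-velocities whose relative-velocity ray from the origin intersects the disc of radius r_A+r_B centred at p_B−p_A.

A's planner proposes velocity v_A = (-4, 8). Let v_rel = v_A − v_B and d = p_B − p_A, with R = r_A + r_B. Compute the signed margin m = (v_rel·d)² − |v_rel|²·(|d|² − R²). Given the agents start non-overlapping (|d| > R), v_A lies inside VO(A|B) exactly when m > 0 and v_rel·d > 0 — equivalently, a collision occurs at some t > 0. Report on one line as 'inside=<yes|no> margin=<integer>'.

d = (1, 9),  |d|² = 82;  R = 2+5 = 7,  c = 82−7² = 33
v_rel = (-1, 7),  |v_rel|² = 50;  v_rel·d = (-1)·(1) + (7)·(9) = 62
50·t² − 124·t + 33 = 0  ⇒  m = 62² − 50·33 = 2194
m = 2194 > 0,  v_rel·d = 62 > 0  ⇒  inside

inside=yes margin=2194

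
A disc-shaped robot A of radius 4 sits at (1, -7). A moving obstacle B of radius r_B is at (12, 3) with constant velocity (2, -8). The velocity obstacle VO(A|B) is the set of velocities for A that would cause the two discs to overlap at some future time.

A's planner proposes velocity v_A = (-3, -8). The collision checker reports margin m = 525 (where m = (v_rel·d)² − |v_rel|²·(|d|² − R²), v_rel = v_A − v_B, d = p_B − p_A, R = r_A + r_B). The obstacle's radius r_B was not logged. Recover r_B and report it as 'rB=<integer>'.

m = 525
d = (11, 10);  v_rel = (-5, 0),  |v_rel|² = 25
v_rel×d = (-5)·(10) − (0)·(11) = -50
since m = R²·25 − (-50)²:  R² = (2500 + 525) / 25 = 121
R = √121 = 11  ⇒  r_B = 11 − 4 = 7

rB=7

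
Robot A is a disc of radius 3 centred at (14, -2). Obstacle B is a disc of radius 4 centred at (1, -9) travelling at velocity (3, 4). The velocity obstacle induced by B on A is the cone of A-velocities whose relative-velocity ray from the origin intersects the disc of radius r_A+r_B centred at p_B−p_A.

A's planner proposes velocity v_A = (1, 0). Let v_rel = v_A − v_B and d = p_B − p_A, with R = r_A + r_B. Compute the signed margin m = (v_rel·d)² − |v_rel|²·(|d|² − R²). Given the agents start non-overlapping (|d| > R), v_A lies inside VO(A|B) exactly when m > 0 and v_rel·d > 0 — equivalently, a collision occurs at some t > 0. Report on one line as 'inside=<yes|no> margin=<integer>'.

d = (-13, -7),  |d|² = 218;  R = 3+4 = 7,  c = 218−7² = 169
v_rel = (-2, -4),  |v_rel|² = 20;  v_rel·d = (-2)·(-13) + (-4)·(-7) = 54
20·t² − 108·t + 169 = 0  ⇒  m = 54² − 20·169 = -464
m = -464 < 0,  v_rel·d = 54 > 0  ⇒  outside

inside=no margin=-464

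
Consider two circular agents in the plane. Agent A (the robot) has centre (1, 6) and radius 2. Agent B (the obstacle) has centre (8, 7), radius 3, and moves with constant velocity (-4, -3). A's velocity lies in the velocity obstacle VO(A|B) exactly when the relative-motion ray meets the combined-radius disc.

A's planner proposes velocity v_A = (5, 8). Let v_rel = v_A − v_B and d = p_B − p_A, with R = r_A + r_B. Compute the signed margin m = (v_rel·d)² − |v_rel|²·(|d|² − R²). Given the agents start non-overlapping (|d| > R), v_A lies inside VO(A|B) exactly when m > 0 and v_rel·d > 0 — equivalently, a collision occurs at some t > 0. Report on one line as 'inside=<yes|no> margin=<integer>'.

d = (7, 1),  |d|² = 50;  R = 2+3 = 5,  c = 50−5² = 25
v_rel = (9, 11),  |v_rel|² = 202;  v_rel·d = (9)·(7) + (11)·(1) = 74
202·t² − 148·t + 25 = 0  ⇒  m = 74² − 202·25 = 426
m = 426 > 0,  v_rel·d = 74 > 0  ⇒  inside

inside=yes margin=426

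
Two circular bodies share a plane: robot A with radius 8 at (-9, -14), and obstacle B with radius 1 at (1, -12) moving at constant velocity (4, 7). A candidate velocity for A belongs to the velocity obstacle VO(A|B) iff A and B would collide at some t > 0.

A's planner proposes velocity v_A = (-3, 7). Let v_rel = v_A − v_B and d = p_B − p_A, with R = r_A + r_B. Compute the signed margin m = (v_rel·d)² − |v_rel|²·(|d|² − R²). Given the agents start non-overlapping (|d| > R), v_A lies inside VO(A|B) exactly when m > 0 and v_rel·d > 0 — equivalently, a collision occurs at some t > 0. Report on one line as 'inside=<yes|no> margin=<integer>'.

d = (10, 2),  |d|² = 104;  R = 8+1 = 9,  c = 104−9² = 23
v_rel = (-7, 0),  |v_rel|² = 49;  v_rel·d = (-7)·(10) + (0)·(2) = -70
49·t² + 140·t + 23 = 0  ⇒  m = (-70)² − 49·23 = 3773
m = 3773 > 0,  v_rel·d = -70 < 0  ⇒  outside

inside=no margin=3773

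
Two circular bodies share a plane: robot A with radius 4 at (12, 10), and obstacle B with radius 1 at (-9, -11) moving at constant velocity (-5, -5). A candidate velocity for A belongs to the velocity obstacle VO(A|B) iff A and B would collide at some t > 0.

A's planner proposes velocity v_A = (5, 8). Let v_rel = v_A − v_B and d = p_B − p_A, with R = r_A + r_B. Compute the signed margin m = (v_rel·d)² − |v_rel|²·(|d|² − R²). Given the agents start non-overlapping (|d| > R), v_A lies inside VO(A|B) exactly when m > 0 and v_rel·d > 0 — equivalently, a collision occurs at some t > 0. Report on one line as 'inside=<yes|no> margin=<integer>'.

d = (-21, -21),  |d|² = 882;  R = 4+1 = 5,  c = 882−5² = 857
v_rel = (10, 13),  |v_rel|² = 269;  v_rel·d = (10)·(-21) + (13)·(-21) = -483
269·t² + 966·t + 857 = 0  ⇒  m = (-483)² − 269·857 = 2756
m = 2756 > 0,  v_rel·d = -483 < 0  ⇒  outside

inside=no margin=2756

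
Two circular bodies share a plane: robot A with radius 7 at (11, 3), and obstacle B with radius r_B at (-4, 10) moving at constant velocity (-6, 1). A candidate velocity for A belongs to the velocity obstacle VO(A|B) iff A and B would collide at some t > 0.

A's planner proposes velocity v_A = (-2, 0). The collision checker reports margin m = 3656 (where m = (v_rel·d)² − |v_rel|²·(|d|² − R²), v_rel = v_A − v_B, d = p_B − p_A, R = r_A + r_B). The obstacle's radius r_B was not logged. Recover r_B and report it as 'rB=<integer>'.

m = 3656
d = (-15, 7);  v_rel = (4, -1),  |v_rel|² = 17
v_rel×d = (4)·(7) − (-1)·(-15) = 13
since m = R²·17 − 13²:  R² = (169 + 3656) / 17 = 225
R = √225 = 15  ⇒  r_B = 15 − 7 = 8

rB=8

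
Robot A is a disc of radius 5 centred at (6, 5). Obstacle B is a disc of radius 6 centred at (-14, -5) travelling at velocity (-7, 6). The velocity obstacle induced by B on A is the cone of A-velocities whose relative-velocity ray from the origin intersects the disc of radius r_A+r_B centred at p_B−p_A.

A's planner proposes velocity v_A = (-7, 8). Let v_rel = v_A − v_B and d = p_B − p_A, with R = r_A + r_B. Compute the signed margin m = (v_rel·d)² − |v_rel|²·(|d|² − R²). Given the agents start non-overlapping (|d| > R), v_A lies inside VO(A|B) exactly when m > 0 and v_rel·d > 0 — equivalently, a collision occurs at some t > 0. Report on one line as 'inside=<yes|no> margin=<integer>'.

d = (-20, -10),  |d|² = 500;  R = 5+6 = 11,  c = 500−11² = 379
v_rel = (0, 2),  |v_rel|² = 4;  v_rel·d = (0)·(-20) + (2)·(-10) = -20
4·t² + 40·t + 379 = 0  ⇒  m = (-20)² − 4·379 = -1116
m = -1116 < 0,  v_rel·d = -20 < 0  ⇒  outside

inside=no margin=-1116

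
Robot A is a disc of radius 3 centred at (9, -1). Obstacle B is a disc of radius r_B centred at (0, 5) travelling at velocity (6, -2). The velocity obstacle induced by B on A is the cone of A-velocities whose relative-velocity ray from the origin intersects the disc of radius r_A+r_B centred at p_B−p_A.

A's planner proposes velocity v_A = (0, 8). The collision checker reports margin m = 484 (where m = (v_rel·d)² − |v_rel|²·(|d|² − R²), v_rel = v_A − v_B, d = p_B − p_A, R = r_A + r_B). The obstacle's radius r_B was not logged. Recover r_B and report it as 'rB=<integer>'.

m = 484
d = (-9, 6);  v_rel = (-6, 10),  |v_rel|² = 136
v_rel×d = (-6)·(6) − (10)·(-9) = 54
since m = R²·136 − 54²:  R² = (2916 + 484) / 136 = 25
R = √25 = 5  ⇒  r_B = 5 − 3 = 2

rB=2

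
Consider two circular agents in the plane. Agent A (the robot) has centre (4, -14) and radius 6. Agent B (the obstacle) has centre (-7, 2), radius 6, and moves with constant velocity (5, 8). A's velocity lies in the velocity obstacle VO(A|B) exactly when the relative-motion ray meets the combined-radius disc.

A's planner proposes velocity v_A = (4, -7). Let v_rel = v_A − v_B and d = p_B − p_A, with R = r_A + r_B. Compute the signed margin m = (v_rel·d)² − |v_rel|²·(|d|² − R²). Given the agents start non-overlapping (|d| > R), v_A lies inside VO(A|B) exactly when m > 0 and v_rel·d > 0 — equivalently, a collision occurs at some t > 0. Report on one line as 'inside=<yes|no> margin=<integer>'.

d = (-11, 16),  |d|² = 377;  R = 6+6 = 12,  c = 377−12² = 233
v_rel = (-1, -15),  |v_rel|² = 226;  v_rel·d = (-1)·(-11) + (-15)·(16) = -229
226·t² + 458·t + 233 = 0  ⇒  m = (-229)² − 226·233 = -217
m = -217 < 0,  v_rel·d = -229 < 0  ⇒  outside

inside=no margin=-217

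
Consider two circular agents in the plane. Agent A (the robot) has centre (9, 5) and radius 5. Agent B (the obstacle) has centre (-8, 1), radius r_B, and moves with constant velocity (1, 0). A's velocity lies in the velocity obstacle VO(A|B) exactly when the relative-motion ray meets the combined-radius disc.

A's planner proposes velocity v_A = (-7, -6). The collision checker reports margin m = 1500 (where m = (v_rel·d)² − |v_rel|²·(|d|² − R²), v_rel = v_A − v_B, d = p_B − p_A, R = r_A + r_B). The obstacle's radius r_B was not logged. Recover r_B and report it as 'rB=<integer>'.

m = 1500
d = (-17, -4);  v_rel = (-8, -6),  |v_rel|² = 100
v_rel×d = (-8)·(-4) − (-6)·(-17) = -70
since m = R²·100 − (-70)²:  R² = (4900 + 1500) / 100 = 64
R = √64 = 8  ⇒  r_B = 8 − 5 = 3

rB=3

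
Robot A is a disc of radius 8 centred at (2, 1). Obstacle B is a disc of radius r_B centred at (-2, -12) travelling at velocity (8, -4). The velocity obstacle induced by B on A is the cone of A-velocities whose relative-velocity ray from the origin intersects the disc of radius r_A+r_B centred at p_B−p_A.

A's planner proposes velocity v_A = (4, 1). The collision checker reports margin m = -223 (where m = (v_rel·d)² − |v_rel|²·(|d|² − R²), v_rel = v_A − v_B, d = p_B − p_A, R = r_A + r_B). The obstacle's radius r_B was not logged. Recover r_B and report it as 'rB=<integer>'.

m = -223
d = (-4, -13);  v_rel = (-4, 5),  |v_rel|² = 41
v_rel×d = (-4)·(-13) − (5)·(-4) = 72
since m = R²·41 − 72²:  R² = (5184 + -223) / 41 = 121
R = √121 = 11  ⇒  r_B = 11 − 8 = 3

rB=3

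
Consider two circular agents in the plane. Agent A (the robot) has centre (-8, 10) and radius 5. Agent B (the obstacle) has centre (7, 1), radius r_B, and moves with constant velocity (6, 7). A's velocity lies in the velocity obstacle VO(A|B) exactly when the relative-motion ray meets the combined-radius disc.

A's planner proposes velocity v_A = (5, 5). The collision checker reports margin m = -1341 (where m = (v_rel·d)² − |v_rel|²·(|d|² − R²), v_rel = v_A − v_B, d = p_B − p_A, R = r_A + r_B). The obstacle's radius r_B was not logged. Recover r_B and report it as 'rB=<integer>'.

m = -1341
d = (15, -9);  v_rel = (-1, -2),  |v_rel|² = 5
v_rel×d = (-1)·(-9) − (-2)·(15) = 39
since m = R²·5 − 39²:  R² = (1521 + -1341) / 5 = 36
R = √36 = 6  ⇒  r_B = 6 − 5 = 1

rB=1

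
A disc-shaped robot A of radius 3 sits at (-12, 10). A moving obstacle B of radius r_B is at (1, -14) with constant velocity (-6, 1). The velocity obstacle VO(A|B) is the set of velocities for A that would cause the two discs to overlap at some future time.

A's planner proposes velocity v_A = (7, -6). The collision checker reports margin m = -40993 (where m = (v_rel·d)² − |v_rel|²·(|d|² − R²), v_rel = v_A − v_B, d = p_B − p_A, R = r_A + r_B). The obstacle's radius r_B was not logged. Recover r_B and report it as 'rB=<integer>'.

m = -40993
d = (13, -24);  v_rel = (13, -7),  |v_rel|² = 218
v_rel×d = (13)·(-24) − (-7)·(13) = -221
since m = R²·218 − (-221)²:  R² = (48841 + -40993) / 218 = 36
R = √36 = 6  ⇒  r_B = 6 − 3 = 3

rB=3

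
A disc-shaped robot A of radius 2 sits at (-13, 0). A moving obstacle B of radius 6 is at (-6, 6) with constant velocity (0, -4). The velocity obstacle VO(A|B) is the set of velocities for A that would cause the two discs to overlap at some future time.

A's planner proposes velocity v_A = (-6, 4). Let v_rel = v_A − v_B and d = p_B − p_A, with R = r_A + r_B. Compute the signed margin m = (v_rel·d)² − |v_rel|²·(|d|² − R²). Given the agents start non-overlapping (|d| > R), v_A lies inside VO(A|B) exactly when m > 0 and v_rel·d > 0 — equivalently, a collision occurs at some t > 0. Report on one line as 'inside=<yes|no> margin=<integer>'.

d = (7, 6),  |d|² = 85;  R = 2+6 = 8,  c = 85−8² = 21
v_rel = (-6, 8),  |v_rel|² = 100;  v_rel·d = (-6)·(7) + (8)·(6) = 6
100·t² − 12·t + 21 = 0  ⇒  m = 6² − 100·21 = -2064
m = -2064 < 0,  v_rel·d = 6 > 0  ⇒  outside

inside=no margin=-2064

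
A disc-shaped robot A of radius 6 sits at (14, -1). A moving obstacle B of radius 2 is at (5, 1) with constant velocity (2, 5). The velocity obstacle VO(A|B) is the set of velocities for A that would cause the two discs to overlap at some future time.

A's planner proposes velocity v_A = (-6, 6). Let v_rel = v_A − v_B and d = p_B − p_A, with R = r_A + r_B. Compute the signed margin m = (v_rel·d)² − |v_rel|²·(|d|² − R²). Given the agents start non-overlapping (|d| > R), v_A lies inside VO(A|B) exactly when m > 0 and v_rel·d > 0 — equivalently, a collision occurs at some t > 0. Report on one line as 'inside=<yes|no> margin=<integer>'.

d = (-9, 2),  |d|² = 85;  R = 6+2 = 8,  c = 85−8² = 21
v_rel = (-8, 1),  |v_rel|² = 65;  v_rel·d = (-8)·(-9) + (1)·(2) = 74
65·t² − 148·t + 21 = 0  ⇒  m = 74² − 65·21 = 4111
m = 4111 > 0,  v_rel·d = 74 > 0  ⇒  inside

inside=yes margin=4111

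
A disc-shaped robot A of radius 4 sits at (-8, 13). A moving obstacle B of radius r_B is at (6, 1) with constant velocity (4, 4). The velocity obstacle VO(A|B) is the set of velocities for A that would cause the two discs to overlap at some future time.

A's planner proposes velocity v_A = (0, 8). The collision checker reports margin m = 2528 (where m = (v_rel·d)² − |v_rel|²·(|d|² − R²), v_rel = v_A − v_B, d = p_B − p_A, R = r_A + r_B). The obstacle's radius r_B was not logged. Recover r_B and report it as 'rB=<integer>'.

m = 2528
d = (14, -12);  v_rel = (-4, 4),  |v_rel|² = 32
v_rel×d = (-4)·(-12) − (4)·(14) = -8
since m = R²·32 − (-8)²:  R² = (64 + 2528) / 32 = 81
R = √81 = 9  ⇒  r_B = 9 − 4 = 5

rB=5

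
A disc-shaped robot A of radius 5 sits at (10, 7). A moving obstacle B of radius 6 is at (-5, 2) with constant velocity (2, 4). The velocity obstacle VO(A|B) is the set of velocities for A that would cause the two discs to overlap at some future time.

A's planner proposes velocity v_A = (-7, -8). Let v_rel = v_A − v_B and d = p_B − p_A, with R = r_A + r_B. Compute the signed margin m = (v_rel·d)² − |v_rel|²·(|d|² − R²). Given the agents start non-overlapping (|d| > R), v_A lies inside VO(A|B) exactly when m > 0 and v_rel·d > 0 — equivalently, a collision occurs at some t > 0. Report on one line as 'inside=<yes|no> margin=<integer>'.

d = (-15, -5),  |d|² = 250;  R = 5+6 = 11,  c = 250−11² = 129
v_rel = (-9, -12),  |v_rel|² = 225;  v_rel·d = (-9)·(-15) + (-12)·(-5) = 195
225·t² − 390·t + 129 = 0  ⇒  m = 195² − 225·129 = 9000
m = 9000 > 0,  v_rel·d = 195 > 0  ⇒  inside

inside=yes margin=9000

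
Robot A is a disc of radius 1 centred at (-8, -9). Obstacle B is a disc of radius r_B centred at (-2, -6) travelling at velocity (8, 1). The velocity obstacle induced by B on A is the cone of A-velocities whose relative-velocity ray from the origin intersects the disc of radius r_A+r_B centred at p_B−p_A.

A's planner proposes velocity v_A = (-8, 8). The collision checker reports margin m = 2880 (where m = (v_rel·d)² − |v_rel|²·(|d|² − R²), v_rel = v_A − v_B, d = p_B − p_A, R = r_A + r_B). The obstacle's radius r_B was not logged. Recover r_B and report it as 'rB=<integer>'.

m = 2880
d = (6, 3);  v_rel = (-16, 7),  |v_rel|² = 305
v_rel×d = (-16)·(3) − (7)·(6) = -90
since m = R²·305 − (-90)²:  R² = (8100 + 2880) / 305 = 36
R = √36 = 6  ⇒  r_B = 6 − 1 = 5

rB=5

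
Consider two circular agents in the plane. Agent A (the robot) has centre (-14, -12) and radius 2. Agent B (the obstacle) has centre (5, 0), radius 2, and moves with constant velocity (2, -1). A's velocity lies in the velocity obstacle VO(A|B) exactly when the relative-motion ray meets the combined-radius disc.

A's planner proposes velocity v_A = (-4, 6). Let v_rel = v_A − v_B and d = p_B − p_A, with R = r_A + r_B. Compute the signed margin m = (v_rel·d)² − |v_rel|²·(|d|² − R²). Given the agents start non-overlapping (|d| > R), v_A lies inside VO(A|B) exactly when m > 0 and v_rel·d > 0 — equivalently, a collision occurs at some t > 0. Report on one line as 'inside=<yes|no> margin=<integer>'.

d = (19, 12),  |d|² = 505;  R = 2+2 = 4,  c = 505−4² = 489
v_rel = (-6, 7),  |v_rel|² = 85;  v_rel·d = (-6)·(19) + (7)·(12) = -30
85·t² + 60·t + 489 = 0  ⇒  m = (-30)² − 85·489 = -40665
m = -40665 < 0,  v_rel·d = -30 < 0  ⇒  outside

inside=no margin=-40665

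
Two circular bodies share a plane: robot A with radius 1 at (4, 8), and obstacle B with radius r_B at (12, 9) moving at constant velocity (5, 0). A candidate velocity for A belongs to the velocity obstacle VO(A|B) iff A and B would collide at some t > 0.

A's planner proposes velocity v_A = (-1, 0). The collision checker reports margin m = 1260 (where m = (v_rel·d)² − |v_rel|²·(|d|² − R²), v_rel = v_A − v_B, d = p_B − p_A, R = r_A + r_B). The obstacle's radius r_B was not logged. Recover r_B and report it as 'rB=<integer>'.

m = 1260
d = (8, 1);  v_rel = (-6, 0),  |v_rel|² = 36
v_rel×d = (-6)·(1) − (0)·(8) = -6
since m = R²·36 − (-6)²:  R² = (36 + 1260) / 36 = 36
R = √36 = 6  ⇒  r_B = 6 − 1 = 5

rB=5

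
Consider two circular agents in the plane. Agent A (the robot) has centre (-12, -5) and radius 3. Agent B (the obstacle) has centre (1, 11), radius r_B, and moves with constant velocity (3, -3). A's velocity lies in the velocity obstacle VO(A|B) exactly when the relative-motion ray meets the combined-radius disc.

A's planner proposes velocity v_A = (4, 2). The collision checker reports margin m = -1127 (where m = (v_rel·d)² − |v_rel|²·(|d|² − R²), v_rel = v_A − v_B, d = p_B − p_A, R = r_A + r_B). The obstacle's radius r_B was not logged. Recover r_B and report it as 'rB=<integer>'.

m = -1127
d = (13, 16);  v_rel = (1, 5),  |v_rel|² = 26
v_rel×d = (1)·(16) − (5)·(13) = -49
since m = R²·26 − (-49)²:  R² = (2401 + -1127) / 26 = 49
R = √49 = 7  ⇒  r_B = 7 − 3 = 4

rB=4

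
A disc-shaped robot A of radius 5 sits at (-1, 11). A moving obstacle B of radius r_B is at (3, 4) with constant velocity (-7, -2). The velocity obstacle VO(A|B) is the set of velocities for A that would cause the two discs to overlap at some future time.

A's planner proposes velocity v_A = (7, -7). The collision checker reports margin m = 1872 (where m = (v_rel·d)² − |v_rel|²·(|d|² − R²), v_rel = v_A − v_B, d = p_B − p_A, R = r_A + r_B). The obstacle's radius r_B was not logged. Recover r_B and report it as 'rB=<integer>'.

m = 1872
d = (4, -7);  v_rel = (14, -5),  |v_rel|² = 221
v_rel×d = (14)·(-7) − (-5)·(4) = -78
since m = R²·221 − (-78)²:  R² = (6084 + 1872) / 221 = 36
R = √36 = 6  ⇒  r_B = 6 − 5 = 1

rB=1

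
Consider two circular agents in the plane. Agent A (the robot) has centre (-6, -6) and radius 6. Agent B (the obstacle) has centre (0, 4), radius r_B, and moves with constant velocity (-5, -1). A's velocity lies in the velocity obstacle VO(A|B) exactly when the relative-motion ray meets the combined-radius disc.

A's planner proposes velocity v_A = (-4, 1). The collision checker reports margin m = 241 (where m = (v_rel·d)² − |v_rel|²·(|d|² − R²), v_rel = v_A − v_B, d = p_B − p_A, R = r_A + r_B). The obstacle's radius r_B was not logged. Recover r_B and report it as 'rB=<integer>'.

m = 241
d = (6, 10);  v_rel = (1, 2),  |v_rel|² = 5
v_rel×d = (1)·(10) − (2)·(6) = -2
since m = R²·5 − (-2)²:  R² = (4 + 241) / 5 = 49
R = √49 = 7  ⇒  r_B = 7 − 6 = 1

rB=1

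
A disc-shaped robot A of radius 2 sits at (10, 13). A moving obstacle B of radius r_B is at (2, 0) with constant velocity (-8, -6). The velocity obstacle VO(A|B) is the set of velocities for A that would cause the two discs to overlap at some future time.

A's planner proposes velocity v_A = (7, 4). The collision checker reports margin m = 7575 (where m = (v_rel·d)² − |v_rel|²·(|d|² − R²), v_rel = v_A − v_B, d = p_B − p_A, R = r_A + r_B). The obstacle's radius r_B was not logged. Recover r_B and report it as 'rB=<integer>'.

m = 7575
d = (-8, -13);  v_rel = (15, 10),  |v_rel|² = 325
v_rel×d = (15)·(-13) − (10)·(-8) = -115
since m = R²·325 − (-115)²:  R² = (13225 + 7575) / 325 = 64
R = √64 = 8  ⇒  r_B = 8 − 2 = 6

rB=6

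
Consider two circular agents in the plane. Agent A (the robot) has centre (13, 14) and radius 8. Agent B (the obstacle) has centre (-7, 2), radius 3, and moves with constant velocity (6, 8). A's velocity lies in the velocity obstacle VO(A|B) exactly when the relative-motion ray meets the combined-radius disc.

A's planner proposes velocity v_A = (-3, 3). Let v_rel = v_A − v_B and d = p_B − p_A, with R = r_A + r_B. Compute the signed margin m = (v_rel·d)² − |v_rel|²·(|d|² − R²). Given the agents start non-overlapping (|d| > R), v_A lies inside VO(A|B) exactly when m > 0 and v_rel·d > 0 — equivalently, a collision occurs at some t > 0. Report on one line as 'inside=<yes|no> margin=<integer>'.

d = (-20, -12),  |d|² = 544;  R = 8+3 = 11,  c = 544−11² = 423
v_rel = (-9, -5),  |v_rel|² = 106;  v_rel·d = (-9)·(-20) + (-5)·(-12) = 240
106·t² − 480·t + 423 = 0  ⇒  m = 240² − 106·423 = 12762
m = 12762 > 0,  v_rel·d = 240 > 0  ⇒  inside

inside=yes margin=12762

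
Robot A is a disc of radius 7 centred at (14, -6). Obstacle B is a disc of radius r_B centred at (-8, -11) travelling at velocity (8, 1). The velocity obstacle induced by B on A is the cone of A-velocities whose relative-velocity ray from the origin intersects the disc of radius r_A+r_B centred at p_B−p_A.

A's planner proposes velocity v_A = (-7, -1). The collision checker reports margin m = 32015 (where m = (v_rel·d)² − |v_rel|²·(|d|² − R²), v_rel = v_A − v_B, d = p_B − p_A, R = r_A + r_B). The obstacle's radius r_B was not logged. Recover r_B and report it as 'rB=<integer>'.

m = 32015
d = (-22, -5);  v_rel = (-15, -2),  |v_rel|² = 229
v_rel×d = (-15)·(-5) − (-2)·(-22) = 31
since m = R²·229 − 31²:  R² = (961 + 32015) / 229 = 144
R = √144 = 12  ⇒  r_B = 12 − 7 = 5

rB=5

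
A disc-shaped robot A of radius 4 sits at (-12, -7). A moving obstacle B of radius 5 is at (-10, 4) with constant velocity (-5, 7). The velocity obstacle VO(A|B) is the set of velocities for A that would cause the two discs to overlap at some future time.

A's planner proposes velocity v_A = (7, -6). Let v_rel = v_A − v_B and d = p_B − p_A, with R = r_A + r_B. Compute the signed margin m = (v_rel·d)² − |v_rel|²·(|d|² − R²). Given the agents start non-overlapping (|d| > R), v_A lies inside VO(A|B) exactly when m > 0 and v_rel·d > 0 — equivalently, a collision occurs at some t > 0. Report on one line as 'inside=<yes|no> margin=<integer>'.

d = (2, 11),  |d|² = 125;  R = 4+5 = 9,  c = 125−9² = 44
v_rel = (12, -13),  |v_rel|² = 313;  v_rel·d = (12)·(2) + (-13)·(11) = -119
313·t² + 238·t + 44 = 0  ⇒  m = (-119)² − 313·44 = 389
m = 389 > 0,  v_rel·d = -119 < 0  ⇒  outside

inside=no margin=389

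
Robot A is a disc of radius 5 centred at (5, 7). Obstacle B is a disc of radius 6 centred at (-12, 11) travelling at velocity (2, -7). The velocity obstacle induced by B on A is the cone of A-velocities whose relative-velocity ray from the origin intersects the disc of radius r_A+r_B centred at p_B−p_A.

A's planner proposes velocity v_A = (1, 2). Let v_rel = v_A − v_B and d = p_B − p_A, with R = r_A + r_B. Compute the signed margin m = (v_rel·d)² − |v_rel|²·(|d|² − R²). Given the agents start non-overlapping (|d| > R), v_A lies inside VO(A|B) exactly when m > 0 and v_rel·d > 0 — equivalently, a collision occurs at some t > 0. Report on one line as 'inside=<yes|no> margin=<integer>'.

d = (-17, 4),  |d|² = 305;  R = 5+6 = 11,  c = 305−11² = 184
v_rel = (-1, 9),  |v_rel|² = 82;  v_rel·d = (-1)·(-17) + (9)·(4) = 53
82·t² − 106·t + 184 = 0  ⇒  m = 53² − 82·184 = -12279
m = -12279 < 0,  v_rel·d = 53 > 0  ⇒  outside

inside=no margin=-12279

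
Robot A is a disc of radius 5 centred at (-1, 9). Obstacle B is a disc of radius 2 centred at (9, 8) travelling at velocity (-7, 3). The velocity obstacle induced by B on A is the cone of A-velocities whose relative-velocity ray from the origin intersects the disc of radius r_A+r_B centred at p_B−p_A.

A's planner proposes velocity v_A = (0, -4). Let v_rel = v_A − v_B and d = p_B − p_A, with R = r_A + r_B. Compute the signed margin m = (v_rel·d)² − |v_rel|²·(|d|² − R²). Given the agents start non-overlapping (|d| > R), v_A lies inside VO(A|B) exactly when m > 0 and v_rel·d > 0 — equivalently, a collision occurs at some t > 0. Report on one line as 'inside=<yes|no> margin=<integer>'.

d = (10, -1),  |d|² = 101;  R = 5+2 = 7,  c = 101−7² = 52
v_rel = (7, -7),  |v_rel|² = 98;  v_rel·d = (7)·(10) + (-7)·(-1) = 77
98·t² − 154·t + 52 = 0  ⇒  m = 77² − 98·52 = 833
m = 833 > 0,  v_rel·d = 77 > 0  ⇒  inside

inside=yes margin=833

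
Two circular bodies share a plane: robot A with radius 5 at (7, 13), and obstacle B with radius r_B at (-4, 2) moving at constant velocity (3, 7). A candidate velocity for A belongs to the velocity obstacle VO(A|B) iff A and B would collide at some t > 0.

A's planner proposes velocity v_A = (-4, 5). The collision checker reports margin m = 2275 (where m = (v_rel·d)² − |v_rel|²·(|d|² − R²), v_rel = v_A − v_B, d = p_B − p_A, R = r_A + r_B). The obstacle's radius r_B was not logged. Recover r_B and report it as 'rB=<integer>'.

m = 2275
d = (-11, -11);  v_rel = (-7, -2),  |v_rel|² = 53
v_rel×d = (-7)·(-11) − (-2)·(-11) = 55
since m = R²·53 − 55²:  R² = (3025 + 2275) / 53 = 100
R = √100 = 10  ⇒  r_B = 10 − 5 = 5

rB=5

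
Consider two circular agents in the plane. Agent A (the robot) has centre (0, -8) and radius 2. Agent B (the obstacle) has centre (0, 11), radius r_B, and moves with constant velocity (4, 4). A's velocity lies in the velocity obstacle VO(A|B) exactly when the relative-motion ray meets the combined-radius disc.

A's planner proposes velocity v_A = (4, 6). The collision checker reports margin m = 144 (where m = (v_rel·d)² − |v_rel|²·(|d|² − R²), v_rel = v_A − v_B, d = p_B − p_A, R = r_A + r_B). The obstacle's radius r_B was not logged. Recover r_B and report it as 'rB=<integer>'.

m = 144
d = (0, 19);  v_rel = (0, 2),  |v_rel|² = 4
v_rel×d = (0)·(19) − (2)·(0) = 0
since m = R²·4 − 0²:  R² = (0 + 144) / 4 = 36
R = √36 = 6  ⇒  r_B = 6 − 2 = 4

rB=4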